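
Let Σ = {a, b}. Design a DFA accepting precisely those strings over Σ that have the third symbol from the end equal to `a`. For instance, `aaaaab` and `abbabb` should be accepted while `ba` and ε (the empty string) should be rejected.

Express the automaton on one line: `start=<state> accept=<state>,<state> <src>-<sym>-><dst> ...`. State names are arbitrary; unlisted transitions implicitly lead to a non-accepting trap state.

Because acceptance depends on a position counted from the end, the machine has to buffer the most recent 3 symbols. Make each state the string of the last up-to-3 symbols read; on input `x` shift the window left and append `x`. Accept when the buffered window has length 3 and begins with `a`.
A 15-state machine:
          a    b  
>  S0     S1   S2 
   S1     S3   S4 
   S2     S5   S6 
   S3     S7   S8 
   S4     S9  S10 
   S5    S11  S12 
   S6    S13  S14 
 * S7     S7   S8 
 * S8     S9  S10 
 * S9    S11  S12 
 * S10   S13  S14 
   S11    S7   S8 
   S12    S9  S10 
   S13   S11  S12 
   S14   S13  S14 
(> = start, * = accepting)

start=S0 accept=S7,S8,S9,S10 S0-a->S1 S0-b->S2 S1-a->S3 S1-b->S4 S2-a->S5 S2-b->S6 S3-a->S7 S3-b->S8 S4-a->S9 S4-b->S10 S5-a->S11 S5-b->S12 S6-a->S13 S6-b->S14 S7-a->S7 S7-b->S8 S8-a->S9 S8-b->S10 S9-a->S11 S9-b->S12 S10-a->S13 S10-b->S14 S11-a->S7 S11-b->S8 S12-a->S9 S12-b->S10 S13-a->S11 S13-b->S12 S14-a->S13 S14-b->S14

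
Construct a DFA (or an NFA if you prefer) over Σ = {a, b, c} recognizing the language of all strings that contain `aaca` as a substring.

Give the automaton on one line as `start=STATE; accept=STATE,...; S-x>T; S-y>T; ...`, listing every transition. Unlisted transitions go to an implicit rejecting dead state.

start=q0; accept=q4; q0-a>q1; q0-b>q0; q0-c>q0; q1-a>q2; q1-b>q0; q1-c>q0; q2-a>q2; q2-b>q0; q2-c>q3; q3-a>q4; q3-b>q0; q3-c>q0; q4-a>q4; q4-b>q4; q4-c>q4

States q0..q3 record the length of the longest prefix of `aaca` that matches the current input suffix. Reaching q4 means `aaca` has been seen, and we stay there forever. Accept from q4.
        a   b   c  
>  q0   q1  q0  q0 
   q1   q2  q0  q0 
   q2   q2  q0  q3 
   q3   q4  q0  q0 
 * q4   q4  q4  q4 
(> = start, * = accepting)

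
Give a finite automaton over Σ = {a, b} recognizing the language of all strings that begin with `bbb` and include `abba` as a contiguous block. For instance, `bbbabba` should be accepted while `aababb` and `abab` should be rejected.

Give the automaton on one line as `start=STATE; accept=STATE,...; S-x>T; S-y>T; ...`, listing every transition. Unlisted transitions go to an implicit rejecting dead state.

start=s0; accept=s12; s0-a>s1; s0-b>s2; s1-a>s1; s1-b>s3; s2-a>s1; s2-b>s4; s3-a>s1; s3-b>s5; s4-a>s1; s4-b>s6; s5-a>s7; s5-b>s8; s6-a>s9; s6-b>s6; s7-a>s7; s7-b>s7; s8-a>s1; s8-b>s8; s9-a>s9; s9-b>s10; s10-a>s9; s10-b>s11; s11-a>s12; s11-b>s6; s12-a>s12; s12-b>s12

Run two small machines in parallel and take their product. One (5 states) tracks whether the input so far still matches the prefix `bbb`; the other (5 states) tracks whether and how much of `abba` has been seen. Each combined state is a pair, one component from each; accept when both components accept.
          a    b  
>  s0     s1   s2 
   s1     s1   s3 
   s2     s1   s4 
   s3     s1   s5 
   s4     s1   s6 
   s5     s7   s8 
   s6     s9   s6 
   s7     s7   s7 
   s8     s1   s8 
   s9     s9  s10 
   s10    s9  s11 
   s11   s12   s6 
 * s12   s12  s12 
(> = start, * = accepting)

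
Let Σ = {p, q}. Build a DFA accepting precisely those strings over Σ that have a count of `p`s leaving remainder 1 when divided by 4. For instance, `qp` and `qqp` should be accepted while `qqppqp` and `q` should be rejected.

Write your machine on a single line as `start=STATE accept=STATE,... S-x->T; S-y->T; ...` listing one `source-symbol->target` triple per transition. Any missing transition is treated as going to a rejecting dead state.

Keep the running count of `p`s modulo 4: each `p` advances along the cycle s0 → s1 → s2 → s3 → s0 while other symbols loop. Accept at s1.
With 4 states:
        p   q  
>  s0   s1  s0 
 * s1   s2  s1 
   s2   s3  s2 
   s3   s0  s3 
(> = start, * = accepting)

start=s0; accept=s1; s0-p->s1; s0-q->s0; s1-p->s2; s1-q->s1; s2-p->s3; s2-q->s2; s3-p->s0; s3-q->s3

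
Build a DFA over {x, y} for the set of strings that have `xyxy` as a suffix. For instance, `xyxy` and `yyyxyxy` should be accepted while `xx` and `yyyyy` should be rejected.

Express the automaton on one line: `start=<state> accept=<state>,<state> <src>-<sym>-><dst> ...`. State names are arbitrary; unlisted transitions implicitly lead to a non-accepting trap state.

start=S0 accept=S4 S0-x->S1 S0-y->S0 S1-x->S1 S1-y->S2 S2-x->S3 S2-y->S0 S3-x->S1 S3-y->S4 S4-x->S3 S4-y->S0

Let each state record the length of the longest suffix of the input read so far that is also a prefix of `xyxy`. S1 means the last symbol is `x`; S2 means the last 2 symbols are `xy`; S3 means the last 3 symbols are `xyx`; S4 means the last 4 symbols are `xyxy`. Accept only at S4, where the string currently ends in `xyxy`.
With 5 states:
        x   y  
>  S0   S1  S0 
   S1   S1  S2 
   S2   S3  S0 
   S3   S1  S4 
 * S4   S3  S0 
(> = start, * = accepting)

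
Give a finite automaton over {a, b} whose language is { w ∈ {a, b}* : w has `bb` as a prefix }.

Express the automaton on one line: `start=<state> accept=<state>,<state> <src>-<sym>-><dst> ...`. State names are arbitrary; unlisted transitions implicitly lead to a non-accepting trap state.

start=q0 accept=q2 q0-a->q3 q0-b->q1 q1-a->q3 q1-b->q2 q2-a->q2 q2-b->q2 q3-a->q3 q3-b->q3

Check the first 2 symbols one by one: q0 through q1 record how many have matched `bb` so far; any wrong symbol goes to the dead state q3. After all 2 match we enter the accepting sink q2.
With 4 states:
        a   b  
>  q0   q3  q1 
   q1   q3  q2 
 * q2   q2  q2 
   q3   q3  q3 
(> = start, * = accepting)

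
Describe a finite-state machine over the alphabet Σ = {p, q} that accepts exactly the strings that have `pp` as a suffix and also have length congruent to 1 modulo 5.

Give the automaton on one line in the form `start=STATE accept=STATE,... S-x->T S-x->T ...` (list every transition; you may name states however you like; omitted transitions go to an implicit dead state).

start=s0 accept=s6 s0-p->s1 s0-q->s1 s1-p->s2 s1-q->s2 s2-p->s3 s2-q->s3 s3-p->s4 s3-q->s4 s4-p->s5 s4-q->s0 s5-p->s6 s5-q->s1 s6-p->s2 s6-q->s2

Run two small machines in parallel and take their product. One (3 states) tracks how much of the suffix `pp` has currently been matched; the other (5 states) tracks the input length modulo 5. Each combined state is a pair, one component from each; accept when both components accept. Minimizing collapses redundant product states.
        p   q  
>  s0   s1  s1 
   s1   s2  s2 
   s2   s3  s3 
   s3   s4  s4 
   s4   s5  s0 
   s5   s6  s1 
 * s6   s2  s2 
(> = start, * = accepting)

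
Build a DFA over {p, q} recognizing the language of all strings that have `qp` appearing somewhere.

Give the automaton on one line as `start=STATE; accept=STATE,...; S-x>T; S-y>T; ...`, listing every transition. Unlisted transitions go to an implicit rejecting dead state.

start=S0; accept=S2; S0-p>S0; S0-q>S1; S1-p>S2; S1-q>S1; S2-p>S2; S2-q>S2

Track how much of `qp` has been matched so far: state S0 is no progress, S2 is the absorbing accept state reached once `qp` has occurred. Intermediate states record partial matches; on a mismatch, fall back to the longest reusable overlap.
A 3-state machine:
        p   q  
>  S0   S0  S1 
   S1   S2  S1 
 * S2   S2  S2 
(> = start, * = accepting)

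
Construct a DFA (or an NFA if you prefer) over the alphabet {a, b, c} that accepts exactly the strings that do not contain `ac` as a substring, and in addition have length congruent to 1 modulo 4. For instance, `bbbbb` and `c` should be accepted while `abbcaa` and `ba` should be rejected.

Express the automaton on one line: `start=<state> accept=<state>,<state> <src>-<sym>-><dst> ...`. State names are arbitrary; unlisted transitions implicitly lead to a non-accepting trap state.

Handle the two conditions separately and then intersect. One (3 states) tracks partial matches of the forbidden pattern `ac`; the other (4 states) tracks the input length modulo 4. Each combined state is a pair, one component from each; accept when both components accept. Minimizing collapses redundant product states.
With 9 states:
        a   b   c  
>  S0   S1  S2  S2 
 * S1   S3  S4  S5 
 * S2   S3  S4  S4 
   S3   S6  S7  S5 
   S4   S6  S7  S7 
   S5   S5  S5  S5 
   S6   S8  S0  S5 
   S7   S8  S0  S0 
   S8   S1  S2  S5 
(> = start, * = accepting)

start=S0 accept=S1,S2 S0-a->S1 S0-b->S2 S0-c->S2 S1-a->S3 S1-b->S4 S1-c->S5 S2-a->S3 S2-b->S4 S2-c->S4 S3-a->S6 S3-b->S7 S3-c->S5 S4-a->S6 S4-b->S7 S4-c->S7 S5-a->S5 S5-b->S5 S5-c->S5 S6-a->S8 S6-b->S0 S6-c->S5 S7-a->S8 S7-b->S0 S7-c->S0 S8-a->S1 S8-b->S2 S8-c->S5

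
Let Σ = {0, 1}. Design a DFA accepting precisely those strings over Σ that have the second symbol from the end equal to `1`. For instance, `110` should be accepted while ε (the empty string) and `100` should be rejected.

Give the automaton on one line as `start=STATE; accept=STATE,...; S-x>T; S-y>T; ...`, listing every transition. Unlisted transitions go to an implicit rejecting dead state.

start=q0; accept=q5,q6; q0-0>q1; q0-1>q2; q1-0>q3; q1-1>q4; q2-0>q5; q2-1>q6; q3-0>q3; q3-1>q4; q4-0>q5; q4-1>q6; q5-0>q3; q5-1>q4; q6-0>q5; q6-1>q6

Because acceptance depends on a position counted from the end, the machine has to buffer the most recent 2 symbols. Make each state the string of the last up-to-2 symbols read; on input `x` shift the window left and append `x`. Accept when the buffered window has length 2 and begins with `1`.
A 7-state machine:
        0   1  
>  q0   q1  q2 
   q1   q3  q4 
   q2   q5  q6 
   q3   q3  q4 
   q4   q5  q6 
 * q5   q3  q4 
 * q6   q5  q6 
(> = start, * = accepting)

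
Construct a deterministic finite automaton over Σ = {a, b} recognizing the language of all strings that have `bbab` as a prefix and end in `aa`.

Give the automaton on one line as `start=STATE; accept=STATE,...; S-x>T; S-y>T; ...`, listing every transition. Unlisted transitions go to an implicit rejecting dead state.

Handle the two conditions separately and then intersect. The first has 6 states tracking whether the input so far still matches the prefix `bbab`; the second has 3 states tracking how much of the suffix `aa` has currently been matched. A product state is a pair (one from each), accepting exactly when both do. Minimizing collapses redundant product states.
8 states suffice.
        a   b  
>  q0   q1  q2 
   q1   q1  q1 
   q2   q1  q3 
   q3   q4  q1 
   q4   q1  q5 
   q5   q6  q5 
   q6   q7  q5 
 * q7   q7  q5 
(> = start, * = accepting)

start=q0; accept=q7; q0-a>q1; q0-b>q2; q1-a>q1; q1-b>q1; q2-a>q1; q2-b>q3; q3-a>q4; q3-b>q1; q4-a>q1; q4-b>q5; q5-a>q6; q5-b>q5; q6-a>q7; q6-b>q5; q7-a>q7; q7-b>q5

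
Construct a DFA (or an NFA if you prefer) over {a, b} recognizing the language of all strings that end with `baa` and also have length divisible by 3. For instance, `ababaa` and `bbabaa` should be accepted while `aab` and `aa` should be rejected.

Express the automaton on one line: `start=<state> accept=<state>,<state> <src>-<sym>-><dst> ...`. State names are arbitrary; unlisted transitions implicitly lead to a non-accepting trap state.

start=q0 accept=q5 q0-a->q1 q0-b->q2 q1-a->q3 q1-b->q3 q2-a->q4 q2-b->q3 q3-a->q0 q3-b->q0 q4-a->q5 q4-b->q0 q5-a->q1 q5-b->q2

Handle the two conditions separately and then intersect. The first has 4 states tracking how much of the suffix `baa` has currently been matched; the second has 3 states tracking the input length modulo 3. A product state is a pair (one from each), accepting exactly when both do. After merging equivalent states the machine shrinks.
6 states suffice.
        a   b  
>  q0   q1  q2 
   q1   q3  q3 
   q2   q4  q3 
   q3   q0  q0 
   q4   q5  q0 
 * q5   q1  q2 
(> = start, * = accepting)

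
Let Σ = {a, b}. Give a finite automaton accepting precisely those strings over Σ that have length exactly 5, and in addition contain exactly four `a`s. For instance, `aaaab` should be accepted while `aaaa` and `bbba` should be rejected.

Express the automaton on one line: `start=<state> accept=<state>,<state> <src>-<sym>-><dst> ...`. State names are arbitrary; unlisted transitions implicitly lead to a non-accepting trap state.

Build one automaton per condition and run them in lockstep. One (7 states) tracks the input length, saturating at 6; the other (6 states) tracks the count of `a`s, saturating at 5. Each combined state is a pair, one component from each; accept when both components accept. Equivalent product states are then merged.
An 11-state machine:
          a    b  
>  q0     q1   q2 
   q1     q3   q4 
   q2     q4   q5 
   q3     q6   q7 
   q4     q7   q5 
   q5     q5   q5 
   q6     q8   q9 
   q7     q9   q5 
   q8     q5  q10 
   q9    q10   q5 
 * q10    q5   q5 
(> = start, * = accepting)

start=q0 accept=q10 q0-a->q1 q0-b->q2 q1-a->q3 q1-b->q4 q2-a->q4 q2-b->q5 q3-a->q6 q3-b->q7 q4-a->q7 q4-b->q5 q5-a->q5 q5-b->q5 q6-a->q8 q6-b->q9 q7-a->q9 q7-b->q5 q8-a->q5 q8-b->q10 q9-a->q10 q9-b->q5 q10-a->q5 q10-b->q5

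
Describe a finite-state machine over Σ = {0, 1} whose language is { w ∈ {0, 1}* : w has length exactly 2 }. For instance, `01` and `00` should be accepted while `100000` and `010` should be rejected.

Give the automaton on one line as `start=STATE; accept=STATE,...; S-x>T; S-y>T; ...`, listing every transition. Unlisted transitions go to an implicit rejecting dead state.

start=S0; accept=S2; S0-0>S1; S0-1>S1; S1-0>S2; S1-1>S2; S2-0>S3; S2-1>S3; S3-0>S3; S3-1>S3

Count input length up to 3: every symbol moves from S0 toward S3, which means 'more than 2' and absorbs. Accept from {S2}.
        0   1  
>  S0   S1  S1 
   S1   S2  S2 
 * S2   S3  S3 
   S3   S3  S3 
(> = start, * = accepting)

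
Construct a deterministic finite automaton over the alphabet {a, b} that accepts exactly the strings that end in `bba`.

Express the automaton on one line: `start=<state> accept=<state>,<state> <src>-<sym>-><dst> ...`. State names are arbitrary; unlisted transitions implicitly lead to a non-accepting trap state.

Let each state record the length of the longest suffix of the input read so far that is also a prefix of `bba`. q1 means the last symbol is `b`; q2 means the last 2 symbols are `bb`; q3 means the last 3 symbols are `bba`. Accept only at q3, where the string currently ends in `bba`.
With 4 states:
        a   b  
>  q0   q0  q1 
   q1   q0  q2 
   q2   q3  q2 
 * q3   q0  q1 
(> = start, * = accepting)

start=q0 accept=q3 q0-a->q0 q0-b->q1 q1-a->q0 q1-b->q2 q2-a->q3 q2-b->q2 q3-a->q0 q3-b->q1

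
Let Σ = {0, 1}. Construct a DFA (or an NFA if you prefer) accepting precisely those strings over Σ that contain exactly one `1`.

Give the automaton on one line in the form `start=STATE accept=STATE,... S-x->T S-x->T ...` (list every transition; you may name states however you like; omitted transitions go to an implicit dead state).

Count `1`s, saturating at 2: state A means no `1` yet, B means one `1` seen, C means more than one. Each `1` increments (capped at C); other symbols loop. Accept from {B}.
A 3-state machine:
       0  1 
>  A   A  B 
 * B   B  C 
   C   C  C 
(> = start, * = accepting)

start=A accept=B A-0->A A-1->B B-0->B B-1->C C-0->C C-1->C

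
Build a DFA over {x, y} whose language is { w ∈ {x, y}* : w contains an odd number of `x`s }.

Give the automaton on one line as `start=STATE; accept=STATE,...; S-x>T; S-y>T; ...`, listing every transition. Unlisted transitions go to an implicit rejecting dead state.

The only thing that matters is how many `x`s have appeared, reduced mod 2. Use one state per residue: q0 for 0, …, q1 for 1. Reading `x` moves to the next residue; anything else stays put. q1 is accepting.
A 2-state machine:
        x   y  
>  q0   q1  q0 
 * q1   q0  q1 
(> = start, * = accepting)

start=q0; accept=q1; q0-x>q1; q0-y>q0; q1-x>q0; q1-y>q1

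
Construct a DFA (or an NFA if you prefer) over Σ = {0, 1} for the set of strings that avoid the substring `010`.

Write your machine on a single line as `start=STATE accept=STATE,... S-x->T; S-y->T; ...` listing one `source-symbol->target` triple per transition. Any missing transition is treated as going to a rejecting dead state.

start=q0; accept=q0,q1,q2; q0-0->q1; q0-1->q0; q1-0->q1; q1-1->q2; q2-0->q3; q2-1->q0; q3-0->q3; q3-1->q3

This is the complement of 'contains `010`'. Use the same substring-matching states — q0 through q3 holding how much of `010` has just been matched — but flip the accepting set: everything except the trap q3 accepts.
4 states suffice.
        0   1  
>* q0   q1  q0 
 * q1   q1  q2 
 * q2   q3  q0 
   q3   q3  q3 
(> = start, * = accepting)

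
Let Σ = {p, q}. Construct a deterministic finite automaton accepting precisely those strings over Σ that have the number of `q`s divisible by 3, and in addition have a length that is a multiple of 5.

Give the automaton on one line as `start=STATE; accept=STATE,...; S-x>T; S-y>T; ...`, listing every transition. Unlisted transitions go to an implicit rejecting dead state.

Handle the two conditions separately and then intersect. One (3 states) tracks the count of `q`s modulo 3; the other (5 states) tracks the input length modulo 5. Each combined state is a pair, one component from each; accept when both components accept.
15 states suffice.
          p    q  
>* S0     S1   S2 
   S1     S3   S4 
   S2     S4   S5 
   S3     S6   S7 
   S4     S7   S8 
   S5     S8   S6 
   S6     S9  S10 
   S7    S10  S11 
   S8    S11   S9 
   S9     S0  S12 
   S10   S12  S13 
   S11   S13   S0 
   S12    S2  S14 
   S13   S14   S1 
   S14    S5   S3 
(> = start, * = accepting)

start=S0; accept=S0; S0-p>S1; S0-q>S2; S1-p>S3; S1-q>S4; S2-p>S4; S2-q>S5; S3-p>S6; S3-q>S7; S4-p>S7; S4-q>S8; S5-p>S8; S5-q>S6; S6-p>S9; S6-q>S10; S7-p>S10; S7-q>S11; S8-p>S11; S8-q>S9; S9-p>S0; S9-q>S12; S10-p>S12; S10-q>S13; S11-p>S13; S11-q>S0; S12-p>S2; S12-q>S14; S13-p>S14; S13-q>S1; S14-p>S5; S14-q>S3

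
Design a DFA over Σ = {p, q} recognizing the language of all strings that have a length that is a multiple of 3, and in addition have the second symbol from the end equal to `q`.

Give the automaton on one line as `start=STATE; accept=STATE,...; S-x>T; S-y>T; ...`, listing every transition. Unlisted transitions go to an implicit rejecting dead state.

Handle the two conditions separately and then intersect. The first has 3 states tracking the input length modulo 3; the second has 7 states tracking the last 2 symbols read. A product state is a pair (one from each), accepting exactly when both do. After merging equivalent states the machine shrinks.
        p   q  
>  S0   S1  S1 
   S1   S2  S3 
   S2   S0  S0 
   S3   S4  S4 
 * S4   S1  S1 
(> = start, * = accepting)

start=S0; accept=S4; S0-p>S1; S0-q>S1; S1-p>S2; S1-q>S3; S2-p>S0; S2-q>S0; S3-p>S4; S3-q>S4; S4-p>S1; S4-q>S1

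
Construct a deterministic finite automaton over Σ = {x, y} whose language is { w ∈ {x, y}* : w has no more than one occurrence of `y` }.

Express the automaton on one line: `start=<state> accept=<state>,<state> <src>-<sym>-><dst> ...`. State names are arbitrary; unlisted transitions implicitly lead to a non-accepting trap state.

start=q0 accept=q0,q1 q0-x->q0 q0-y->q1 q1-x->q1 q1-y->q2 q2-x->q2 q2-y->q2

Count `y`s, saturating at 2: state q0 means no `y` yet, q1 means one `y` seen, q2 means more than one. Each `y` increments (capped at q2); other symbols loop. Accept from {q0, q1}.
        x   y  
>* q0   q0  q1 
 * q1   q1  q2 
   q2   q2  q2 
(> = start, * = accepting)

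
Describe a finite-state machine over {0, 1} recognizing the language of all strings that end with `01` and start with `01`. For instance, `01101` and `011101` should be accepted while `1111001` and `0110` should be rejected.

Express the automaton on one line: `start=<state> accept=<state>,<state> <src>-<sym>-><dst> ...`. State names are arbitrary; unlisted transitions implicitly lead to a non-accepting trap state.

Build one automaton per condition and run them in lockstep. One (3 states) tracks how much of the suffix `01` has currently been matched; the other (4 states) tracks whether the input so far still matches the prefix `01`. Each combined state is a pair, one component from each; accept when both components accept.
        0   1  
>  S0   S1  S2 
   S1   S3  S4 
   S2   S3  S2 
   S3   S3  S5 
 * S4   S6  S7 
   S5   S3  S2 
   S6   S6  S4 
   S7   S6  S7 
(> = start, * = accepting)

start=S0 accept=S4 S0-0->S1 S0-1->S2 S1-0->S3 S1-1->S4 S2-0->S3 S2-1->S2 S3-0->S3 S3-1->S5 S4-0->S6 S4-1->S7 S5-0->S3 S5-1->S2 S6-0->S6 S6-1->S4 S7-0->S6 S7-1->S7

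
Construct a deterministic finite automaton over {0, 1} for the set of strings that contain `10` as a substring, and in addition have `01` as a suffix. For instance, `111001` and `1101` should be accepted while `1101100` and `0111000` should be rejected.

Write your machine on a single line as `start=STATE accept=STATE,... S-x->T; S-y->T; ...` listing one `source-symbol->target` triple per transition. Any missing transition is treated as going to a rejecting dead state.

start=s0; accept=s3; s0-0->s0; s0-1->s1; s1-0->s2; s1-1->s1; s2-0->s2; s2-1->s3; s3-0->s2; s3-1->s1

Run two small machines in parallel and take their product. One (3 states) tracks whether and how much of `10` has been seen; the other (3 states) tracks how much of the suffix `01` has currently been matched. Each combined state is a pair, one component from each; accept when both components accept. After merging equivalent states the machine shrinks.
A 4-state machine:
        0   1  
>  s0   s0  s1 
   s1   s2  s1 
   s2   s2  s3 
 * s3   s2  s1 
(> = start, * = accepting)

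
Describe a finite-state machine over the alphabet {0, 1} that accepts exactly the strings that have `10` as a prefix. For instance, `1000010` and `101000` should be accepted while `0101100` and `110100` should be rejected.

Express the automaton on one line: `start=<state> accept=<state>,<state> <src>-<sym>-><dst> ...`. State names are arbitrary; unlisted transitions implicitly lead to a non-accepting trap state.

Walk along `10` while the input agrees: from s0 take `1` to s1, and so on. Any deviation drops to the rejecting sink s3. Once s2 is reached the prefix is confirmed and every continuation is accepted.
With 4 states:
        0   1  
>  s0   s3  s1 
   s1   s2  s3 
 * s2   s2  s2 
   s3   s3  s3 
(> = start, * = accepting)

start=s0 accept=s2 s0-0->s3 s0-1->s1 s1-0->s2 s1-1->s3 s2-0->s2 s2-1->s2 s3-0->s3 s3-1->s3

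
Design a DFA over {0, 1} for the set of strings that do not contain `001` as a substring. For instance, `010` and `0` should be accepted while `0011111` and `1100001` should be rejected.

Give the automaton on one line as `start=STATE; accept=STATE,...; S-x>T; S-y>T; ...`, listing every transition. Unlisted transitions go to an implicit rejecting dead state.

Track partial matches of the forbidden pattern `001`. State D is a dead state reached once `001` has occurred; every other state accepts. A means no part of `001` is currently matched.
4 states suffice.
       0  1 
>* A   B  A 
 * B   C  A 
 * C   C  D 
   D   D  D 
(> = start, * = accepting)

start=A; accept=A,B,C; A-0>B; A-1>A; B-0>C; B-1>A; C-0>C; C-1>D; D-0>D; D-1>D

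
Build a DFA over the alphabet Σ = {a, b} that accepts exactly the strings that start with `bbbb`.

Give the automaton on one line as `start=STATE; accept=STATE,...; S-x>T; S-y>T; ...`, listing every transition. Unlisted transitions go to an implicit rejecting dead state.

start=s0; accept=s4; s0-a>s5; s0-b>s1; s1-a>s5; s1-b>s2; s2-a>s5; s2-b>s3; s3-a>s5; s3-b>s4; s4-a>s4; s4-b>s4; s5-a>s5; s5-b>s5

Walk along `bbbb` while the input agrees: from s0 take `b` to s1, and so on. Any deviation drops to the rejecting sink s5. Once s4 is reached the prefix is confirmed and every continuation is accepted.
        a   b  
>  s0   s5  s1 
   s1   s5  s2 
   s2   s5  s3 
   s3   s5  s4 
 * s4   s4  s4 
   s5   s5  s5 
(> = start, * = accepting)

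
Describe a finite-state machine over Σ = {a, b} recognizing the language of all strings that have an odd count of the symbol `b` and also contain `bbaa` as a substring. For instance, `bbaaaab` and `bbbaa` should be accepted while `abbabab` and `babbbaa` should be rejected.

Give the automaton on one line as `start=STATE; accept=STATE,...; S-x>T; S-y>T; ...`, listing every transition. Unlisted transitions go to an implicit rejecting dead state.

Run two small machines in parallel and take their product. One (2 states) tracks the count of `b`s modulo 2; the other (5 states) tracks whether and how much of `bbaa` has been seen. Each combined state is a pair, one component from each; accept when both components accept.
With 10 states:
        a   b  
>  q0   q0  q1 
   q1   q2  q3 
   q2   q2  q4 
   q3   q5  q6 
   q4   q0  q6 
   q5   q7  q1 
   q6   q8  q3 
   q7   q7  q9 
   q8   q9  q4 
 * q9   q9  q7 
(> = start, * = accepting)

start=q0; accept=q9; q0-a>q0; q0-b>q1; q1-a>q2; q1-b>q3; q2-a>q2; q2-b>q4; q3-a>q5; q3-b>q6; q4-a>q0; q4-b>q6; q5-a>q7; q5-b>q1; q6-a>q8; q6-b>q3; q7-a>q7; q7-b>q9; q8-a>q9; q8-b>q4; q9-a>q9; q9-b>q7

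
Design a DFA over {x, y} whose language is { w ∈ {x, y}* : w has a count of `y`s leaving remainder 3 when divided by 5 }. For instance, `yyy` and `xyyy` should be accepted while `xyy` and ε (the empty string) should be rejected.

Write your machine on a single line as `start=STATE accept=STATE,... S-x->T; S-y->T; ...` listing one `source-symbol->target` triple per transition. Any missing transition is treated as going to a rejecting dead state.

The only thing that matters is how many `y`s have appeared, reduced mod 5. Use one state per residue: s0 for 0, …, s4 for 4. Reading `y` moves to the next residue; anything else stays put. s3 is accepting.
With 5 states:
        x   y  
>  s0   s0  s1 
   s1   s1  s2 
   s2   s2  s3 
 * s3   s3  s4 
   s4   s4  s0 
(> = start, * = accepting)

start=s0; accept=s3; s0-x->s0; s0-y->s1; s1-x->s1; s1-y->s2; s2-x->s2; s2-y->s3; s3-x->s3; s3-y->s4; s4-x->s4; s4-y->s0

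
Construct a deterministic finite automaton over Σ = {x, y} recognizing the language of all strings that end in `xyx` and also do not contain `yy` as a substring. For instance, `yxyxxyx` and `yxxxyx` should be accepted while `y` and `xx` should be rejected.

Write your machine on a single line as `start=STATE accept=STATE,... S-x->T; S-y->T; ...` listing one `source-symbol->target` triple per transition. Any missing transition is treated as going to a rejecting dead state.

Handle the two conditions separately and then intersect. One (4 states) tracks how much of the suffix `xyx` has currently been matched; the other (3 states) tracks partial matches of the forbidden pattern `yy`. Each combined state is a pair, one component from each; accept when both components accept.
9 states suffice.
        x   y  
>  q0   q1  q2 
   q1   q1  q3 
   q2   q1  q4 
   q3   q5  q4 
   q4   q6  q4 
 * q5   q1  q3 
   q6   q6  q7 
   q7   q8  q4 
   q8   q6  q7 
(> = start, * = accepting)

start=q0; accept=q5; q0-x->q1; q0-y->q2; q1-x->q1; q1-y->q3; q2-x->q1; q2-y->q4; q3-x->q5; q3-y->q4; q4-x->q6; q4-y->q4; q5-x->q1; q5-y->q3; q6-x->q6; q6-y->q7; q7-x->q8; q7-y->q4; q8-x->q6; q8-y->q7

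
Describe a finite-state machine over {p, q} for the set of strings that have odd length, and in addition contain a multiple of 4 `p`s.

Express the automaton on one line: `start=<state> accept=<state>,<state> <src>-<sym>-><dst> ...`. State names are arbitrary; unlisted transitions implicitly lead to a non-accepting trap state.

Run two small machines in parallel and take their product. One (2 states) tracks the input length modulo 2; the other (4 states) tracks the count of `p`s modulo 4. Each combined state is a pair, one component from each; accept when both components accept.
With 8 states:
        p   q  
>  S0   S1  S2 
   S1   S3  S4 
 * S2   S4  S0 
   S3   S5  S6 
   S4   S6  S1 
   S5   S0  S7 
   S6   S7  S3 
   S7   S2  S5 
(> = start, * = accepting)

start=S0 accept=S2 S0-p->S1 S0-q->S2 S1-p->S3 S1-q->S4 S2-p->S4 S2-q->S0 S3-p->S5 S3-q->S6 S4-p->S6 S4-q->S1 S5-p->S0 S5-q->S7 S6-p->S7 S6-q->S3 S7-p->S2 S7-q->S5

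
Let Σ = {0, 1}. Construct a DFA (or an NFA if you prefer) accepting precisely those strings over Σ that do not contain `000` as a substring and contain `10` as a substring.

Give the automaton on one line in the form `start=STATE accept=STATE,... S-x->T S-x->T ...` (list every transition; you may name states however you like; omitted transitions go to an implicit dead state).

start=q0 accept=q4,q6,q7 q0-0->q1 q0-1->q2 q1-0->q3 q1-1->q2 q2-0->q4 q2-1->q2 q3-0->q5 q3-1->q2 q4-0->q6 q4-1->q7 q5-0->q5 q5-1->q5 q6-0->q5 q6-1->q7 q7-0->q4 q7-1->q7

Run two small machines in parallel and take their product. The first has 4 states tracking partial matches of the forbidden pattern `000`; the second has 3 states tracking whether and how much of `10` has been seen. A product state is a pair (one from each), accepting exactly when both do. Minimizing collapses redundant product states.
With 8 states:
        0   1  
>  q0   q1  q2 
   q1   q3  q2 
   q2   q4  q2 
   q3   q5  q2 
 * q4   q6  q7 
   q5   q5  q5 
 * q6   q5  q7 
 * q7   q4  q7 
(> = start, * = accepting)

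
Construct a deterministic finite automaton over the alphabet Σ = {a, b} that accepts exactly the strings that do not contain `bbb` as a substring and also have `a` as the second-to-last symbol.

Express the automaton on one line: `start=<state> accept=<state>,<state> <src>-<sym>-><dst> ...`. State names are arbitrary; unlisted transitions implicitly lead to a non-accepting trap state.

start=q0 accept=q3,q4 q0-a->q1 q0-b->q2 q1-a->q3 q1-b->q4 q2-a->q5 q2-b->q6 q3-a->q3 q3-b->q4 q4-a->q5 q4-b->q6 q5-a->q3 q5-b->q4 q6-a->q5 q6-b->q7 q7-a->q8 q7-b->q7 q8-a->q9 q8-b->q10 q9-a->q9 q9-b->q10 q10-a->q8 q10-b->q7

Run two small machines in parallel and take their product. One (4 states) tracks partial matches of the forbidden pattern `bbb`; the other (7 states) tracks the last 2 symbols read. Each combined state is a pair, one component from each; accept when both components accept.
11 states suffice.
          a    b  
>  q0     q1   q2 
   q1     q3   q4 
   q2     q5   q6 
 * q3     q3   q4 
 * q4     q5   q6 
   q5     q3   q4 
   q6     q5   q7 
   q7     q8   q7 
   q8     q9  q10 
   q9     q9  q10 
   q10    q8   q7 
(> = start, * = accepting)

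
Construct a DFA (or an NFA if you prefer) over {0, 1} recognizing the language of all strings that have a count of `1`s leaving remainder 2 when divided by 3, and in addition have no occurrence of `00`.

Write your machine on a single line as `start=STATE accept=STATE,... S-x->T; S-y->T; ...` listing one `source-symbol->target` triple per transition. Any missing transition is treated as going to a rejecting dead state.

Build one automaton per condition and run them in lockstep. One (3 states) tracks the count of `1`s modulo 3; the other (3 states) tracks partial matches of the forbidden pattern `00`. Each combined state is a pair, one component from each; accept when both components accept.
        0   1  
>  S0   S1  S2 
   S1   S3  S2 
   S2   S4  S5 
   S3   S3  S6 
   S4   S6  S5 
 * S5   S7  S0 
   S6   S6  S8 
 * S7   S8  S0 
   S8   S8  S3 
(> = start, * = accepting)

start=S0; accept=S5,S7; S0-0->S1; S0-1->S2; S1-0->S3; S1-1->S2; S2-0->S4; S2-1->S5; S3-0->S3; S3-1->S6; S4-0->S6; S4-1->S5; S5-0->S7; S5-1->S0; S6-0->S6; S6-1->S8; S7-0->S8; S7-1->S0; S8-0->S8; S8-1->S3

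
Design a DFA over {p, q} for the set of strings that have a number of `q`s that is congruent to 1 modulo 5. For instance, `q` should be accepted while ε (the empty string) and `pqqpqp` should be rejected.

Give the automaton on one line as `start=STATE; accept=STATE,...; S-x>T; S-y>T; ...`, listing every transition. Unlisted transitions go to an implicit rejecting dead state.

The only thing that matters is how many `q`s have appeared, reduced mod 5. Use one state per residue: A for 0, …, E for 4. Reading `q` moves to the next residue; anything else stays put. B is accepting.
5 states suffice.
       p  q 
>  A   A  B 
 * B   B  C 
   C   C  D 
   D   D  E 
   E   E  A 
(> = start, * = accepting)

start=A; accept=B; A-p>A; A-q>B; B-p>B; B-q>C; C-p>C; C-q>D; D-p>D; D-q>E; E-p>E; E-q>A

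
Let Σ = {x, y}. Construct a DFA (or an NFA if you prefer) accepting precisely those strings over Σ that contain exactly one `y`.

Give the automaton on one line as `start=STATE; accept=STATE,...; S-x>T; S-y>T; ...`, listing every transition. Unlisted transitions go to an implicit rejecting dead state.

start=s0; accept=s1; s0-x>s0; s0-y>s1; s1-x>s1; s1-y>s2; s2-x>s2; s2-y>s2

Count `y`s, saturating at 2: state s0 means no `y` yet, s1 means one `y` seen, s2 means more than one. Each `y` increments (capped at s2); other symbols loop. Accept from {s1}.
With 3 states:
        x   y  
>  s0   s0  s1 
 * s1   s1  s2 
   s2   s2  s2 
(> = start, * = accepting)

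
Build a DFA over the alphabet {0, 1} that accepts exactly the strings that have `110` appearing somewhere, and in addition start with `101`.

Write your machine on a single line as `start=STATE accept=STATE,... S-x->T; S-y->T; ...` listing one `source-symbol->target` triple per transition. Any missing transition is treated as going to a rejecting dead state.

start=A; accept=H; A-0->B; A-1->C; B-0->B; B-1->B; C-0->D; C-1->B; D-0->B; D-1->E; E-0->F; E-1->G; F-0->F; F-1->E; G-0->H; G-1->G; H-0->H; H-1->H

Run two small machines in parallel and take their product. One (4 states) tracks whether and how much of `110` has been seen; the other (5 states) tracks whether the input so far still matches the prefix `101`. Each combined state is a pair, one component from each; accept when both components accept. Minimizing collapses redundant product states.
With 8 states:
       0  1 
>  A   B  C 
   B   B  B 
   C   D  B 
   D   B  E 
   E   F  G 
   F   F  E 
   G   H  G 
 * H   H  H 
(> = start, * = accepting)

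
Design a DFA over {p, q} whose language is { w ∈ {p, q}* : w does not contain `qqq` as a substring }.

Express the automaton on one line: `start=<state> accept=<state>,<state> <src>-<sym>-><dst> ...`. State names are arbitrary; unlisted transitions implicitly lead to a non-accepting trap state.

start=s0 accept=s0,s1,s2 s0-p->s0 s0-q->s1 s1-p->s0 s1-q->s2 s2-p->s0 s2-q->s3 s3-p->s3 s3-q->s3

Track partial matches of the forbidden pattern `qqq`. State s3 is a dead state reached once `qqq` has occurred; every other state accepts. s0 means no part of `qqq` is currently matched.
        p   q  
>* s0   s0  s1 
 * s1   s0  s2 
 * s2   s0  s3 
   s3   s3  s3 
(> = start, * = accepting)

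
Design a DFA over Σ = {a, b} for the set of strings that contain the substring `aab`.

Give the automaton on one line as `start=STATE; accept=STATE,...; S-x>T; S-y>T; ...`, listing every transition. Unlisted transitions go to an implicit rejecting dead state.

Track how much of `aab` has been matched so far: state q0 is no progress, q3 is the absorbing accept state reached once `aab` has occurred. Intermediate states record partial matches; on a mismatch, fall back to the longest reusable overlap.
        a   b  
>  q0   q1  q0 
   q1   q2  q0 
   q2   q2  q3 
 * q3   q3  q3 
(> = start, * = accepting)

start=q0; accept=q3; q0-a>q1; q0-b>q0; q1-a>q2; q1-b>q0; q2-a>q2; q2-b>q3; q3-a>q3; q3-b>q3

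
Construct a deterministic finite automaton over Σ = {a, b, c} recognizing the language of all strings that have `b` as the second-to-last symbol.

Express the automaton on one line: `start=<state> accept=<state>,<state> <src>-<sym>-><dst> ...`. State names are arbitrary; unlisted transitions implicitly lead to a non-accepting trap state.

start=q0 accept=q7,q8,q9 q0-a->q1 q0-b->q2 q0-c->q3 q1-a->q4 q1-b->q5 q1-c->q6 q2-a->q7 q2-b->q8 q2-c->q9 q3-a->q10 q3-b->q11 q3-c->q12 q4-a->q4 q4-b->q5 q4-c->q6 q5-a->q7 q5-b->q8 q5-c->q9 q6-a->q10 q6-b->q11 q6-c->q12 q7-a->q4 q7-b->q5 q7-c->q6 q8-a->q7 q8-b->q8 q8-c->q9 q9-a->q10 q9-b->q11 q9-c->q12 q10-a->q4 q10-b->q5 q10-c->q6 q11-a->q7 q11-b->q8 q11-c->q9 q12-a->q10 q12-b->q11 q12-c->q12

A DFA must remember the last 2 symbols (since which symbol is second-to-last isn't known until the input ends). Use one state per possible window of the last ≤2 symbols; accept from those whose window starts with `b`.
          a    b    c  
>  q0     q1   q2   q3 
   q1     q4   q5   q6 
   q2     q7   q8   q9 
   q3    q10  q11  q12 
   q4     q4   q5   q6 
   q5     q7   q8   q9 
   q6    q10  q11  q12 
 * q7     q4   q5   q6 
 * q8     q7   q8   q9 
 * q9    q10  q11  q12 
   q10    q4   q5   q6 
   q11    q7   q8   q9 
   q12   q10  q11  q12 
(> = start, * = accepting)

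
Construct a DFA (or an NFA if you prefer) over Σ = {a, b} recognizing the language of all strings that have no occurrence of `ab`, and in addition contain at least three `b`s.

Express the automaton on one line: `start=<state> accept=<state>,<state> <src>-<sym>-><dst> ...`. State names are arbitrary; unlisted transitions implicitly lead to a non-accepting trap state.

start=q0 accept=q8,q10,q11,q13 q0-a->q1 q0-b->q2 q1-a->q1 q1-b->q3 q2-a->q4 q2-b->q5 q3-a->q3 q3-b->q6 q4-a->q4 q4-b->q6 q5-a->q7 q5-b->q8 q6-a->q6 q6-b->q9 q7-a->q7 q7-b->q9 q8-a->q10 q8-b->q11 q9-a->q9 q9-b->q12 q10-a->q10 q10-b->q12 q11-a->q13 q11-b->q11 q12-a->q12 q12-b->q12 q13-a->q13 q13-b->q12

Build one automaton per condition and run them in lockstep. The first has 3 states tracking partial matches of the forbidden pattern `ab`; the second has 5 states tracking the count of `b`s, saturating at 4. A product state is a pair (one from each), accepting exactly when both do.
          a    b  
>  q0     q1   q2 
   q1     q1   q3 
   q2     q4   q5 
   q3     q3   q6 
   q4     q4   q6 
   q5     q7   q8 
   q6     q6   q9 
   q7     q7   q9 
 * q8    q10  q11 
   q9     q9  q12 
 * q10   q10  q12 
 * q11   q13  q11 
   q12   q12  q12 
 * q13   q13  q12 
(> = start, * = accepting)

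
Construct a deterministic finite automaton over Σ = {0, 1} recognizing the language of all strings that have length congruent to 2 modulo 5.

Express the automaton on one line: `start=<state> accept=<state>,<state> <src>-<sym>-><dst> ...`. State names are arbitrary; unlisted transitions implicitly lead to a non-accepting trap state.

Only the length mod 5 matters, so use a 5-cycle: from any state, every input symbol moves to the next state, wrapping q4 back to q0. Mark q2 accepting.
        0   1  
>  q0   q1  q1 
   q1   q2  q2 
 * q2   q3  q3 
   q3   q4  q4 
   q4   q0  q0 
(> = start, * = accepting)

start=q0 accept=q2 q0-0->q1 q0-1->q1 q1-0->q2 q1-1->q2 q2-0->q3 q2-1->q3 q3-0->q4 q3-1->q4 q4-0->q0 q4-1->q0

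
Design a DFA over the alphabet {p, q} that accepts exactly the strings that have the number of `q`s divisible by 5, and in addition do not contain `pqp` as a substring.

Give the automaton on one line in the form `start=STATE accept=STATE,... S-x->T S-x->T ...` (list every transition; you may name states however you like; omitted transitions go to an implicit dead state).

Handle the two conditions separately and then intersect. The first has 5 states tracking the count of `q`s modulo 5; the second has 4 states tracking partial matches of the forbidden pattern `pqp`. A product state is a pair (one from each), accepting exactly when both do. Minimizing collapses redundant product states.
A 16-state machine:
          p    q  
>* S0     S1   S2 
 * S1     S1   S3 
   S2     S4   S5 
   S3     S6   S5 
   S4     S4   S7 
   S5     S8   S9 
   S6     S6   S6 
   S7     S6   S9 
   S8     S8  S10 
   S9    S11  S12 
   S10    S6  S12 
   S11   S11  S13 
   S12   S14   S0 
   S13    S6   S0 
   S14   S14  S15 
 * S15    S6   S2 
(> = start, * = accepting)

start=S0 accept=S0,S1,S15 S0-p->S1 S0-q->S2 S1-p->S1 S1-q->S3 S2-p->S4 S2-q->S5 S3-p->S6 S3-q->S5 S4-p->S4 S4-q->S7 S5-p->S8 S5-q->S9 S6-p->S6 S6-q->S6 S7-p->S6 S7-q->S9 S8-p->S8 S8-q->S10 S9-p->S11 S9-q->S12 S10-p->S6 S10-q->S12 S11-p->S11 S11-q->S13 S12-p->S14 S12-q->S0 S13-p->S6 S13-q->S0 S14-p->S14 S14-q->S15 S15-p->S6 S15-q->S2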